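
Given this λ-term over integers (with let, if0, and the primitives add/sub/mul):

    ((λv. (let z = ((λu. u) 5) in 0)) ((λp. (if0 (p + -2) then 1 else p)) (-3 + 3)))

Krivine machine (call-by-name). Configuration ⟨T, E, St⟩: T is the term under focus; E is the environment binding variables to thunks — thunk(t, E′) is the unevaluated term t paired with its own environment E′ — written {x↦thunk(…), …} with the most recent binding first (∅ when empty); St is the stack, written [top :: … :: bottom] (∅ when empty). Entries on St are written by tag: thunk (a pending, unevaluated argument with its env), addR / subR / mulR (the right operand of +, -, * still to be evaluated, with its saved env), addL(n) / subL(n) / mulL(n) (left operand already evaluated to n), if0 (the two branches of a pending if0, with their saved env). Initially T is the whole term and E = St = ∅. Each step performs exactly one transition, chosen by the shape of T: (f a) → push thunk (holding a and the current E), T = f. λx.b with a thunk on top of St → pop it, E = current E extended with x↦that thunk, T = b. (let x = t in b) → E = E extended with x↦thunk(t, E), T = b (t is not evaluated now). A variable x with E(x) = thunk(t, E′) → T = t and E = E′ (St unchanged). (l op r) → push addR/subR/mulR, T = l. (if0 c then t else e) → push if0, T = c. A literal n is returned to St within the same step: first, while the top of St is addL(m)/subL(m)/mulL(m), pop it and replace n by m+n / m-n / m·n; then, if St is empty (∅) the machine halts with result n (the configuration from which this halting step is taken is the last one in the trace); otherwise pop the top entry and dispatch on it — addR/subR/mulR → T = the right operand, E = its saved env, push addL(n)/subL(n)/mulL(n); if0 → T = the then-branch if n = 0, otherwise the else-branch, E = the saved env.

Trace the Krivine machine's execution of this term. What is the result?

[0] ⟨T=((λv. (let z = ((λu. u) 5) in 0)) ((λp. (if0 (p + -2) then 1 else p)) (-3 + 3))); E=∅; St=∅⟩
[1] ⟨T=(λv. (let z = ((λu. u) 5) in 0)); E=∅; St=[thunk]⟩
[2] ⟨T=(let z = ((λu. u) 5) in 0); E={v↦thunk(((λp. (if0 (p + -2) then 1 else p)) (-3 + 3)), ∅)}; St=∅⟩
[3] ⟨T=0; E={z↦thunk(((λu. u) 5), {v↦thunk(((λp. (if0 (p + -2) then 1 else p)) (-3 + 3)), ∅)}), v↦thunk(((λp. (if0 (p + -2) then 1 else p)) (-3 + 3)), ∅)}; St=∅⟩
→ final value 0

Answer: 0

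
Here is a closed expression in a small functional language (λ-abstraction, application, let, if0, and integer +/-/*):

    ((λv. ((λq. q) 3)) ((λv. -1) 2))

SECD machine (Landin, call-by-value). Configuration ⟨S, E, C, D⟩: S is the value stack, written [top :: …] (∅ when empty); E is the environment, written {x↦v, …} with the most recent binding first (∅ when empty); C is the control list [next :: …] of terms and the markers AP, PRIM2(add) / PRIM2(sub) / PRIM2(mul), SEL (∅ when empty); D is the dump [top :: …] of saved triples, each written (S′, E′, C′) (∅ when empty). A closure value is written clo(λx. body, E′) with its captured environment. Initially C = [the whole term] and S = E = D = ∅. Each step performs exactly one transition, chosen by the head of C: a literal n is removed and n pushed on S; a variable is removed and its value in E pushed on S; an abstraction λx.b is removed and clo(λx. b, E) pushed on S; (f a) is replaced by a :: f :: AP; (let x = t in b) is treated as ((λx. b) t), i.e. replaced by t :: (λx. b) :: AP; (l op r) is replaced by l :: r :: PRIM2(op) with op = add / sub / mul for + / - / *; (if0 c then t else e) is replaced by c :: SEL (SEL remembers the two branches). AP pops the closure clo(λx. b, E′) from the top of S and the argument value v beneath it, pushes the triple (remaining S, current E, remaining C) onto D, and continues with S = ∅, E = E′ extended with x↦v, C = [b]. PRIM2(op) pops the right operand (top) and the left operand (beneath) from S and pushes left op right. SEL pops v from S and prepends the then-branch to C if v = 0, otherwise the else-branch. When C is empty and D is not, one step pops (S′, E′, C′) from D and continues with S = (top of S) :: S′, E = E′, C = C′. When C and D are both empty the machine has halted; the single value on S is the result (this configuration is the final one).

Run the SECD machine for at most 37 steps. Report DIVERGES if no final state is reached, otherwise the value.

step 0: <S=∅, E=∅, C=[((λv. ((λq. q) 3)) ((λv. -1) 2))], D=∅>
step 1: <S=∅, E=∅, C=[((λv. -1) 2) :: (λv. ((λq. q) 3)) :: AP], D=∅>
step 2: <S=∅, E=∅, C=[2 :: (λv. -1) :: AP :: (λv. ((λq. q) 3)) :: AP], D=∅>
step 3: <S=[2], E=∅, C=[(λv. -1) :: AP :: (λv. ((λq. q) 3)) :: AP], D=∅>
step 4: <S=[clo(λv. -1, ∅) :: 2], E=∅, C=[AP :: (λv. ((λq. q) 3)) :: AP], D=∅>
step 5: <S=∅, E={v↦2}, C=[-1], D=[(∅, ∅, [(λv. ((λq. q) 3)) :: AP])]>
step 6: <S=[-1], E={v↦2}, C=∅, D=[(∅, ∅, [(λv. ((λq. q) 3)) :: AP])]>
step 7: <S=[-1], E=∅, C=[(λv. ((λq. q) 3)) :: AP], D=∅>
step 8: <S=[clo(λv. ((λq. q) 3), ∅) :: -1], E=∅, C=[AP], D=∅>
step 9: <S=∅, E={v↦-1}, C=[((λq. q) 3)], D=[(∅, ∅, ∅)]>
step 10: <S=∅, E={v↦-1}, C=[3 :: (λq. q) :: AP], D=[(∅, ∅, ∅)]>
step 11: <S=[3], E={v↦-1}, C=[(λq. q) :: AP], D=[(∅, ∅, ∅)]>
step 12: <S=[clo(λq. q, {v↦-1}) :: 3], E={v↦-1}, C=[AP], D=[(∅, ∅, ∅)]>
step 13: <S=∅, E={q↦3, v↦-1}, C=[q], D=[(∅, {v↦-1}, ∅) :: (∅, ∅, ∅)]>
step 14: <S=[3], E={q↦3, v↦-1}, C=∅, D=[(∅, {v↦-1}, ∅) :: (∅, ∅, ∅)]>
step 15: <S=[3], E={v↦-1}, C=∅, D=[(∅, ∅, ∅)]>
step 16: <S=[3], E=∅, C=∅, D=∅>
→ final value 3

Answer: 3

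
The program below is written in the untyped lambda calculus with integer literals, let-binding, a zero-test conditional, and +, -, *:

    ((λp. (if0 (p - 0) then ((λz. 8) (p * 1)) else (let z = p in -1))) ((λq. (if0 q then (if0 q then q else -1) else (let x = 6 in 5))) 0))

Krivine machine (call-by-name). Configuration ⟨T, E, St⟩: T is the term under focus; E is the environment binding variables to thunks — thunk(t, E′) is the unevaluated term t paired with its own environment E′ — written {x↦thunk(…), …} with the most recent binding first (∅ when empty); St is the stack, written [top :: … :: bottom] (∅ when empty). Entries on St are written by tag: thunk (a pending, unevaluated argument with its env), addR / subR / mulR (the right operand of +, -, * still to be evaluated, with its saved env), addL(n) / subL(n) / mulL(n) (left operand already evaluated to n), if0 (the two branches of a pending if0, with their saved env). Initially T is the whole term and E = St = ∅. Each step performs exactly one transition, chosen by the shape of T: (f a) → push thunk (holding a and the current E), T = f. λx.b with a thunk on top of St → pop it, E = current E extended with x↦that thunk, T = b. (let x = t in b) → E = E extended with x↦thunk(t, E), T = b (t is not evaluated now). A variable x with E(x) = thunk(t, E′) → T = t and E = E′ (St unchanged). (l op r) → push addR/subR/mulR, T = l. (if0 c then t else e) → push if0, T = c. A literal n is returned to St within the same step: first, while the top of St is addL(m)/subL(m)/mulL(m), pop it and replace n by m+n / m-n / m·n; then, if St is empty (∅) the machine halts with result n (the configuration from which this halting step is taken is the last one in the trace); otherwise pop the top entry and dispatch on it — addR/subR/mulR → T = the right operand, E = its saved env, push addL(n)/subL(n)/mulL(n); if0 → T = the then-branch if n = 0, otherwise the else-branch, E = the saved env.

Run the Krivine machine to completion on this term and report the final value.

t=0: [T=((λp. (if0 (p - 0) then ((λz. 8) (p * 1)) else (let z = p in -1))) ((λq. (if0 q then (if0 q then q else -1) else (let x = 6 in 5))) 0)) | E=∅ | St=∅]
t=1: [T=(λp. (if0 (p - 0) then ((λz. 8) (p * 1)) else (let z = p in -1))) | E=∅ | St=[thunk]]
t=2: [T=(if0 (p - 0) then ((λz. 8) (p * 1)) else (let z = p in -1)) | E={p↦thunk(((λq. (if0 q then (if0 q then q else -1) else (let x = 6 in 5))) 0), ∅)} | St=∅]
t=3: [T=(p - 0) | E={p↦thunk(((λq. (if0 q then (if0 q then q else -1) else (let x = 6 in 5))) 0), ∅)} | St=[if0]]
t=4: [T=p | E={p↦thunk(((λq. (if0 q then (if0 q then q else -1) else (let x = 6 in 5))) 0), ∅)} | St=[subR :: if0]]
t=5: [T=((λq. (if0 q then (if0 q then q else -1) else (let x = 6 in 5))) 0) | E=∅ | St=[subR :: if0]]
t=6: [T=(λq. (if0 q then (if0 q then q else -1) else (let x = 6 in 5))) | E=∅ | St=[thunk :: subR :: if0]]
t=7: [T=(if0 q then (if0 q then q else -1) else (let x = 6 in 5)) | E={q↦thunk(0, ∅)} | St=[subR :: if0]]
t=8: [T=q | E={q↦thunk(0, ∅)} | St=[if0 :: subR :: if0]]
t=9: [T=0 | E=∅ | St=[if0 :: subR :: if0]]
t=10: [T=(if0 q then q else -1) | E={q↦thunk(0, ∅)} | St=[subR :: if0]]
t=11: [T=q | E={q↦thunk(0, ∅)} | St=[if0 :: subR :: if0]]
t=12: [T=0 | E=∅ | St=[if0 :: subR :: if0]]
t=13: [T=q | E={q↦thunk(0, ∅)} | St=[subR :: if0]]
t=14: [T=0 | E=∅ | St=[subR :: if0]]
t=15: [T=0 | E={p↦thunk(((λq. (if0 q then (if0 q then q else -1) else (let x = 6 in 5))) 0), ∅)} | St=[subL(0) :: if0]]
t=16: [T=((λz. 8) (p * 1)) | E={p↦thunk(((λq. (if0 q then (if0 q then q else -1) else (let x = 6 in 5))) 0), ∅)} | St=∅]
t=17: [T=(λz. 8) | E={p↦thunk(((λq. (if0 q then (if0 q then q else -1) else (let x = 6 in 5))) 0), ∅)} | St=[thunk]]
t=18: [T=8 | E={z↦thunk((p * 1), {p↦thunk(((λq. (if0 q then (if0 q then q else -1) else (let x = 6 in 5))) 0), ∅)}), p↦thunk(((λq. (if0 q then (if0 q then q else -1) else (let x = 6 in 5))) 0), ∅)} | St=∅]
→ final value 8

Answer: 8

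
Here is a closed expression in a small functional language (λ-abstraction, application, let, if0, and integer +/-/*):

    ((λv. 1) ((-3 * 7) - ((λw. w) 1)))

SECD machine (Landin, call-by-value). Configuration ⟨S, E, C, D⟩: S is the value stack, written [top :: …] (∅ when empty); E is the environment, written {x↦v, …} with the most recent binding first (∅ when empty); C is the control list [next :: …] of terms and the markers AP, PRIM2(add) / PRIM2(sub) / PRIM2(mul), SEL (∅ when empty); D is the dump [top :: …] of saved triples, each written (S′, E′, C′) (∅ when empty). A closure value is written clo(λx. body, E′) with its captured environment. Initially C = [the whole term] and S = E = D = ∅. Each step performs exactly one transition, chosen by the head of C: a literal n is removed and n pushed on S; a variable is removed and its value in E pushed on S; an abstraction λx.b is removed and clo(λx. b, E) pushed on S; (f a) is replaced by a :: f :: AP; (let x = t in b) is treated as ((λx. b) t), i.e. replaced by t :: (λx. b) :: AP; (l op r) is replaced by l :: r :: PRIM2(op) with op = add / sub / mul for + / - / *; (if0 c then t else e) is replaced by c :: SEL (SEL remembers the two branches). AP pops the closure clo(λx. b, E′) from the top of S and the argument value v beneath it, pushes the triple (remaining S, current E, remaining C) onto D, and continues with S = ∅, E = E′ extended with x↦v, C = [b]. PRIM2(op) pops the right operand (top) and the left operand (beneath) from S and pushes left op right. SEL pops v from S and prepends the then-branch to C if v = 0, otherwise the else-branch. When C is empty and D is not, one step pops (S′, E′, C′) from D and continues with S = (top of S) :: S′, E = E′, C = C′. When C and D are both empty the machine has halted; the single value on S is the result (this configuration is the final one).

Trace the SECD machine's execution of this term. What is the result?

Answer: 1

Machine steps:
t=0: ⟨S=∅; E=∅; C=[((λv. 1) ((-3 * 7) - ((λw. w) 1)))]; D=∅⟩
t=1: ⟨S=∅; E=∅; C=[((-3 * 7) - ((λw. w) 1)) :: (λv. 1) :: AP]; D=∅⟩
t=2: ⟨S=∅; E=∅; C=[(-3 * 7) :: ((λw. w) 1) :: PRIM2(sub) :: (λv. 1) :: AP]; D=∅⟩
t=3: ⟨S=∅; E=∅; C=[-3 :: 7 :: PRIM2(mul) :: ((λw. w) 1) :: PRIM2(sub) :: (λv. 1) :: AP]; D=∅⟩
t=4: ⟨S=[-3]; E=∅; C=[7 :: PRIM2(mul) :: ((λw. w) 1) :: PRIM2(sub) :: (λv. 1) :: AP]; D=∅⟩
t=5: ⟨S=[7 :: -3]; E=∅; C=[PRIM2(mul) :: ((λw. w) 1) :: PRIM2(sub) :: (λv. 1) :: AP]; D=∅⟩
t=6: ⟨S=[-21]; E=∅; C=[((λw. w) 1) :: PRIM2(sub) :: (λv. 1) :: AP]; D=∅⟩
t=7: ⟨S=[-21]; E=∅; C=[1 :: (λw. w) :: AP :: PRIM2(sub) :: (λv. 1) :: AP]; D=∅⟩
t=8: ⟨S=[1 :: -21]; E=∅; C=[(λw. w) :: AP :: PRIM2(sub) :: (λv. 1) :: AP]; D=∅⟩
t=9: ⟨S=[clo(λw. w, ∅) :: 1 :: -21]; E=∅; C=[AP :: PRIM2(sub) :: (λv. 1) :: AP]; D=∅⟩
t=10: ⟨S=∅; E={w↦1}; C=[w]; D=[([-21], ∅, [PRIM2(sub) :: (λv. 1) :: AP])]⟩
t=11: ⟨S=[1]; E={w↦1}; C=∅; D=[([-21], ∅, [PRIM2(sub) :: (λv. 1) :: AP])]⟩
t=12: ⟨S=[1 :: -21]; E=∅; C=[PRIM2(sub) :: (λv. 1) :: AP]; D=∅⟩
t=13: ⟨S=[-22]; E=∅; C=[(λv. 1) :: AP]; D=∅⟩
t=14: ⟨S=[clo(λv. 1, ∅) :: -22]; E=∅; C=[AP]; D=∅⟩
t=15: ⟨S=∅; E={v↦-22}; C=[1]; D=[(∅, ∅, ∅)]⟩
t=16: ⟨S=[1]; E={v↦-22}; C=∅; D=[(∅, ∅, ∅)]⟩
t=17: ⟨S=[1]; E=∅; C=∅; D=∅⟩
→ final value 1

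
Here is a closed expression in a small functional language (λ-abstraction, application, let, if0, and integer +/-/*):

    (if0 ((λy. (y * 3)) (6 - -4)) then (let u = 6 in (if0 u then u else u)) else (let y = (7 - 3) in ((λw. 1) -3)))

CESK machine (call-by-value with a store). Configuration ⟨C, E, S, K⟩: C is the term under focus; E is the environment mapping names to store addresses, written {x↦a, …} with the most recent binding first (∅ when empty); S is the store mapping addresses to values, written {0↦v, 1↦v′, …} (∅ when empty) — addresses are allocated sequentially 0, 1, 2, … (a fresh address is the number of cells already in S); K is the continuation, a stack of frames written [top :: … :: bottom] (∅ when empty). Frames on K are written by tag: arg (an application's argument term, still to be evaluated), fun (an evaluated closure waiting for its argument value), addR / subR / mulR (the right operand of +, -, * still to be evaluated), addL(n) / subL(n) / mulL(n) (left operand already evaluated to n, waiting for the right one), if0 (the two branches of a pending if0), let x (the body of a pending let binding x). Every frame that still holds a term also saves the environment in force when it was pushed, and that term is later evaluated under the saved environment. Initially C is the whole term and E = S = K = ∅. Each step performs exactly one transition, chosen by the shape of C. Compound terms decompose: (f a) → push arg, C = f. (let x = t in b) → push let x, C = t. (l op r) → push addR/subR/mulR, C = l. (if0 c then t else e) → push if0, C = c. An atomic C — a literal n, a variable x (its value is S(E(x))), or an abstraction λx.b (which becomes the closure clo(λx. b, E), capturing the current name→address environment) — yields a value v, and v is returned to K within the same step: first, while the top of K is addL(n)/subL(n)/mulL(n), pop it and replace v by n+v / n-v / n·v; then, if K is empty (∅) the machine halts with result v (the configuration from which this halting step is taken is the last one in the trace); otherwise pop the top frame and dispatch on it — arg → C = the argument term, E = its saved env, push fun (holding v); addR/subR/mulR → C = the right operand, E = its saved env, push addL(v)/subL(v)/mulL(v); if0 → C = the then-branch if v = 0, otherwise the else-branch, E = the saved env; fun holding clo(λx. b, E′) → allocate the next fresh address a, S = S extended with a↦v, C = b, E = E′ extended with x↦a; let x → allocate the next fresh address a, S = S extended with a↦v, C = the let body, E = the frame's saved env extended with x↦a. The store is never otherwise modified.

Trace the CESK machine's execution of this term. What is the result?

0. <C=(if0 ((λy. (y * 3)) (6 - -4)) then (let u = 6 in (if0 u then u else u)) else (let y = (7 - 3) in ((λw. 1) -3))), E=∅, S=∅, K=∅>
1. <C=((λy. (y * 3)) (6 - -4)), E=∅, S=∅, K=[if0]>
2. <C=(λy. (y * 3)), E=∅, S=∅, K=[arg :: if0]>
3. <C=(6 - -4), E=∅, S=∅, K=[fun :: if0]>
4. <C=6, E=∅, S=∅, K=[subR :: fun :: if0]>
5. <C=-4, E=∅, S=∅, K=[subL(6) :: fun :: if0]>
6. <C=(y * 3), E={y↦0}, S={0↦10}, K=[if0]>
7. <C=y, E={y↦0}, S={0↦10}, K=[mulR :: if0]>
8. <C=3, E={y↦0}, S={0↦10}, K=[mulL(10) :: if0]>
9. <C=(let y = (7 - 3) in ((λw. 1) -3)), E=∅, S={0↦10}, K=∅>
10. <C=(7 - 3), E=∅, S={0↦10}, K=[let y]>
11. <C=7, E=∅, S={0↦10}, K=[subR :: let y]>
12. <C=3, E=∅, S={0↦10}, K=[subL(7) :: let y]>
13. <C=((λw. 1) -3), E={y↦1}, S={0↦10, 1↦4}, K=∅>
14. <C=(λw. 1), E={y↦1}, S={0↦10, 1↦4}, K=[arg]>
15. <C=-3, E={y↦1}, S={0↦10, 1↦4}, K=[fun]>
16. <C=1, E={w↦2, y↦1}, S={0↦10, 1↦4, 2↦-3}, K=∅>
→ final value 1

Answer: 1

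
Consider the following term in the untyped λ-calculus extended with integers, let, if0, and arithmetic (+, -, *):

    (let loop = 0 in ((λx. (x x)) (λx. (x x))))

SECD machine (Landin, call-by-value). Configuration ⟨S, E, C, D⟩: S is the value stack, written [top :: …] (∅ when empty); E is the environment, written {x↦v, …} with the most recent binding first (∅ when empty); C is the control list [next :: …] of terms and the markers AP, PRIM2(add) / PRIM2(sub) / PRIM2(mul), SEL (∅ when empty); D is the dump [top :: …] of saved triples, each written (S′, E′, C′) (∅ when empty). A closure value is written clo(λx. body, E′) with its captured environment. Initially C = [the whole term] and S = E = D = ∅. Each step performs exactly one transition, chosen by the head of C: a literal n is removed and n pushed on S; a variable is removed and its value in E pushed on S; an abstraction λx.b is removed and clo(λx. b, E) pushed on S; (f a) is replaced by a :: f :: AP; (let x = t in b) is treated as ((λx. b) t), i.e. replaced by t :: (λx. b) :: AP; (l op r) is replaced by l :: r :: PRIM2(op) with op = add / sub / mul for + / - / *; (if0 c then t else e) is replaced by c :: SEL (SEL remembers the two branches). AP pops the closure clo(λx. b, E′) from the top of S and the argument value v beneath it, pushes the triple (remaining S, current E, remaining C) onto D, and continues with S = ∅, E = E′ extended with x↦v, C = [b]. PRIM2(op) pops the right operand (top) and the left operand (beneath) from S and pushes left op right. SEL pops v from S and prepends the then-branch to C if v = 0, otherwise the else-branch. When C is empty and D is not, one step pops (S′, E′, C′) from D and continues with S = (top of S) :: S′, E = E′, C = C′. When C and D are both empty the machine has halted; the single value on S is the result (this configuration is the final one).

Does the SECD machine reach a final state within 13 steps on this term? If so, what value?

step 0: <S=∅, E=∅, C=[(let loop = 0 in ((λx. (x x)) (λx. (x x))))], D=∅>
step 1: <S=∅, E=∅, C=[0 :: (λloop. ((λx. (x x)) (λx. (x x)))) :: AP], D=∅>
step 2: <S=[0], E=∅, C=[(λloop. ((λx. (x x)) (λx. (x x)))) :: AP], D=∅>
step 3: <S=[clo(λloop. ((λx. (x x)) (λx. (x x))), ∅) :: 0], E=∅, C=[AP], D=∅>
step 4: <S=∅, E={loop↦0}, C=[((λx. (x x)) (λx. (x x)))], D=[(∅, ∅, ∅)]>
step 5: <S=∅, E={loop↦0}, C=[(λx. (x x)) :: (λx. (x x)) :: AP], D=[(∅, ∅, ∅)]>
step 6: <S=[clo(λx. (x x), {loop↦0})], E={loop↦0}, C=[(λx. (x x)) :: AP], D=[(∅, ∅, ∅)]>
step 7: <S=[clo(λx. (x x), {loop↦0}) :: clo(λx. (x x), {loop↦0})], E={loop↦0}, C=[AP], D=[(∅, ∅, ∅)]>
step 8: <S=∅, E={x↦clo(λx. (x x), {loop↦0}), loop↦0}, C=[(x x)], D=[(∅, {loop↦0}, ∅) :: (∅, ∅, ∅)]>
step 9: <S=∅, E={x↦clo(λx. (x x), {loop↦0}), loop↦0}, C=[x :: x :: AP], D=[(∅, {loop↦0}, ∅) :: (∅, ∅, ∅)]>
step 10: <S=[clo(λx. (x x), {loop↦0})], E={x↦clo(λx. (x x), {loop↦0}), loop↦0}, C=[x :: AP], D=[(∅, {loop↦0}, ∅) :: (∅, ∅, ∅)]>
step 11: <S=[clo(λx. (x x), {loop↦0}) :: clo(λx. (x x), {loop↦0})], E={x↦clo(λx. (x x), {loop↦0}), loop↦0}, C=[AP], D=[(∅, {loop↦0}, ∅) :: (∅, ∅, ∅)]>
step 12: <S=∅, E={x↦clo(λx. (x x), {loop↦0}), loop↦0}, C=[(x x)], D=[(∅, {x↦clo(λx. (x x), {loop↦0}), loop↦0}, ∅) :: (∅, {loop↦0}, ∅) :: (∅, ∅, ∅)]>
step 13: <S=∅, E={x↦clo(λx. (x x), {loop↦0}), loop↦0}, C=[x :: x :: AP], D=[(∅, {x↦clo(λx. (x x), {loop↦0}), loop↦0}, ∅) :: (∅, {loop↦0}, ∅) :: (∅, ∅, ∅)]>
→ 13 transitions taken and the configuration is still not final: no result within 13 steps

Answer: DIVERGES (no final state within 13 steps)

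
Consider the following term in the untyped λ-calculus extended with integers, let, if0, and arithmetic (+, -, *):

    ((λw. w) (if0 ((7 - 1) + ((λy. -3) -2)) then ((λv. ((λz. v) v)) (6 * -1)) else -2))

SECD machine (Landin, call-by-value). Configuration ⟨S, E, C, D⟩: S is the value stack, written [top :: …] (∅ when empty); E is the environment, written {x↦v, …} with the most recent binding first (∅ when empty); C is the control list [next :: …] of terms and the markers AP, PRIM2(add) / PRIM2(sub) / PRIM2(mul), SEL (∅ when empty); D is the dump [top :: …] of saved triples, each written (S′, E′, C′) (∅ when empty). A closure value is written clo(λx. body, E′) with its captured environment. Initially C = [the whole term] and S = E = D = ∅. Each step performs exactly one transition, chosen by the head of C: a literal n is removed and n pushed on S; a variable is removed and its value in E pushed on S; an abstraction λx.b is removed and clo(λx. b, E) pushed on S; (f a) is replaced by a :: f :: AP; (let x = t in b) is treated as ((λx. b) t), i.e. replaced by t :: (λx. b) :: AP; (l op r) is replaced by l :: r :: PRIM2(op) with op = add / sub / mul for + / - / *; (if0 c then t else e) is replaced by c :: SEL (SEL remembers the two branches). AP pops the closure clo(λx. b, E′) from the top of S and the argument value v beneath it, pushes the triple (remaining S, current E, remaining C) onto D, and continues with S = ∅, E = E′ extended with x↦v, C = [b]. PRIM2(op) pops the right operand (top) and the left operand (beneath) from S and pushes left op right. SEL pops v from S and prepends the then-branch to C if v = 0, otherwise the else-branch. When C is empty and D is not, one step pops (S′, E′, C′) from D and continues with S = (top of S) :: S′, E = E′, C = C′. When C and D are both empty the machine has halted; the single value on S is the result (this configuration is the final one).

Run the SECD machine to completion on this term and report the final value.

[0] <S=∅, E=∅, C=[((λw. w) (if0 ((7 - 1) + ((λy. -3) -2)) then ((λv. ((λz. v) v)) (6 * -1)) else -2))], D=∅>
[1] <S=∅, E=∅, C=[(if0 ((7 - 1) + ((λy. -3) -2)) then ((λv. ((λz. v) v)) (6 * -1)) else -2) :: (λw. w) :: AP], D=∅>
[2] <S=∅, E=∅, C=[((7 - 1) + ((λy. -3) -2)) :: SEL :: (λw. w) :: AP], D=∅>
[3] <S=∅, E=∅, C=[(7 - 1) :: ((λy. -3) -2) :: PRIM2(add) :: SEL :: (λw. w) :: AP], D=∅>
[4] <S=∅, E=∅, C=[7 :: 1 :: PRIM2(sub) :: ((λy. -3) -2) :: PRIM2(add) :: SEL :: (λw. w) :: AP], D=∅>
[5] <S=[7], E=∅, C=[1 :: PRIM2(sub) :: ((λy. -3) -2) :: PRIM2(add) :: SEL :: (λw. w) :: AP], D=∅>
[6] <S=[1 :: 7], E=∅, C=[PRIM2(sub) :: ((λy. -3) -2) :: PRIM2(add) :: SEL :: (λw. w) :: AP], D=∅>
[7] <S=[6], E=∅, C=[((λy. -3) -2) :: PRIM2(add) :: SEL :: (λw. w) :: AP], D=∅>
[8] <S=[6], E=∅, C=[-2 :: (λy. -3) :: AP :: PRIM2(add) :: SEL :: (λw. w) :: AP], D=∅>
[9] <S=[-2 :: 6], E=∅, C=[(λy. -3) :: AP :: PRIM2(add) :: SEL :: (λw. w) :: AP], D=∅>
[10] <S=[clo(λy. -3, ∅) :: -2 :: 6], E=∅, C=[AP :: PRIM2(add) :: SEL :: (λw. w) :: AP], D=∅>
[11] <S=∅, E={y↦-2}, C=[-3], D=[([6], ∅, [PRIM2(add) :: SEL :: (λw. w) :: AP])]>
[12] <S=[-3], E={y↦-2}, C=∅, D=[([6], ∅, [PRIM2(add) :: SEL :: (λw. w) :: AP])]>
[13] <S=[-3 :: 6], E=∅, C=[PRIM2(add) :: SEL :: (λw. w) :: AP], D=∅>
[14] <S=[3], E=∅, C=[SEL :: (λw. w) :: AP], D=∅>
[15] <S=∅, E=∅, C=[-2 :: (λw. w) :: AP], D=∅>
[16] <S=[-2], E=∅, C=[(λw. w) :: AP], D=∅>
[17] <S=[clo(λw. w, ∅) :: -2], E=∅, C=[AP], D=∅>
[18] <S=∅, E={w↦-2}, C=[w], D=[(∅, ∅, ∅)]>
[19] <S=[-2], E={w↦-2}, C=∅, D=[(∅, ∅, ∅)]>
[20] <S=[-2], E=∅, C=∅, D=∅>
→ final value -2

Answer: -2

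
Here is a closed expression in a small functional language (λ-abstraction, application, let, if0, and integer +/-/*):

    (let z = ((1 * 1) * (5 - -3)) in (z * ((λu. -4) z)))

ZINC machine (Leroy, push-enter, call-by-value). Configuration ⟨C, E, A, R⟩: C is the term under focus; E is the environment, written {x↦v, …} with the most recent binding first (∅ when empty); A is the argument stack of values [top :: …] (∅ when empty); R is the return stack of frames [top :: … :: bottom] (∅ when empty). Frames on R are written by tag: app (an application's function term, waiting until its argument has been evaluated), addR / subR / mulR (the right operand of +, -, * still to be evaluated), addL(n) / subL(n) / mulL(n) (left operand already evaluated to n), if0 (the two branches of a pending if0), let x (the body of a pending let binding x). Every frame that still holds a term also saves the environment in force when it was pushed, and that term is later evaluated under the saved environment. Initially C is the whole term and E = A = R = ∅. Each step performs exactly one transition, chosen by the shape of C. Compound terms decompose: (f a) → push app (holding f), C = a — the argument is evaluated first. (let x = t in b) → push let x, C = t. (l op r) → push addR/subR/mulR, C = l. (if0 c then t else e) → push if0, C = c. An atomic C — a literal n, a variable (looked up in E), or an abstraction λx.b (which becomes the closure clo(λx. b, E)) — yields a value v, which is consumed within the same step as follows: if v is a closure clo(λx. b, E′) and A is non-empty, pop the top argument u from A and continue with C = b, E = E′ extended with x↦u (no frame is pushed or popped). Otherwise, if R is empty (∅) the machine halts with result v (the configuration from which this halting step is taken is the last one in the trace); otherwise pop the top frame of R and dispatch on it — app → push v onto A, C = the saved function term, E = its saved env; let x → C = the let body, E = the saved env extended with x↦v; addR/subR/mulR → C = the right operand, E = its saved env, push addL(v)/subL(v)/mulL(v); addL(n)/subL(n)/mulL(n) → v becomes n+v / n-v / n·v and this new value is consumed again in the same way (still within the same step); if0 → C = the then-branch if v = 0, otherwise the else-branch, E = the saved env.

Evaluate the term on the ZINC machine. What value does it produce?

Answer: -32

Machine steps:
t=0: [C=(let z = ((1 * 1) * (5 - -3)) in (z * ((λu. -4) z))) | E=∅ | A=∅ | R=∅]
t=1: [C=((1 * 1) * (5 - -3)) | E=∅ | A=∅ | R=[let z]]
t=2: [C=(1 * 1) | E=∅ | A=∅ | R=[mulR :: let z]]
t=3: [C=1 | E=∅ | A=∅ | R=[mulR :: mulR :: let z]]
t=4: [C=1 | E=∅ | A=∅ | R=[mulL(1) :: mulR :: let z]]
t=5: [C=(5 - -3) | E=∅ | A=∅ | R=[mulL(1) :: let z]]
t=6: [C=5 | E=∅ | A=∅ | R=[subR :: mulL(1) :: let z]]
t=7: [C=-3 | E=∅ | A=∅ | R=[subL(5) :: mulL(1) :: let z]]
t=8: [C=(z * ((λu. -4) z)) | E={z↦8} | A=∅ | R=∅]
t=9: [C=z | E={z↦8} | A=∅ | R=[mulR]]
t=10: [C=((λu. -4) z) | E={z↦8} | A=∅ | R=[mulL(8)]]
t=11: [C=z | E={z↦8} | A=∅ | R=[app :: mulL(8)]]
t=12: [C=(λu. -4) | E={z↦8} | A=[8] | R=[mulL(8)]]
t=13: [C=-4 | E={u↦8, z↦8} | A=∅ | R=[mulL(8)]]
→ final value -32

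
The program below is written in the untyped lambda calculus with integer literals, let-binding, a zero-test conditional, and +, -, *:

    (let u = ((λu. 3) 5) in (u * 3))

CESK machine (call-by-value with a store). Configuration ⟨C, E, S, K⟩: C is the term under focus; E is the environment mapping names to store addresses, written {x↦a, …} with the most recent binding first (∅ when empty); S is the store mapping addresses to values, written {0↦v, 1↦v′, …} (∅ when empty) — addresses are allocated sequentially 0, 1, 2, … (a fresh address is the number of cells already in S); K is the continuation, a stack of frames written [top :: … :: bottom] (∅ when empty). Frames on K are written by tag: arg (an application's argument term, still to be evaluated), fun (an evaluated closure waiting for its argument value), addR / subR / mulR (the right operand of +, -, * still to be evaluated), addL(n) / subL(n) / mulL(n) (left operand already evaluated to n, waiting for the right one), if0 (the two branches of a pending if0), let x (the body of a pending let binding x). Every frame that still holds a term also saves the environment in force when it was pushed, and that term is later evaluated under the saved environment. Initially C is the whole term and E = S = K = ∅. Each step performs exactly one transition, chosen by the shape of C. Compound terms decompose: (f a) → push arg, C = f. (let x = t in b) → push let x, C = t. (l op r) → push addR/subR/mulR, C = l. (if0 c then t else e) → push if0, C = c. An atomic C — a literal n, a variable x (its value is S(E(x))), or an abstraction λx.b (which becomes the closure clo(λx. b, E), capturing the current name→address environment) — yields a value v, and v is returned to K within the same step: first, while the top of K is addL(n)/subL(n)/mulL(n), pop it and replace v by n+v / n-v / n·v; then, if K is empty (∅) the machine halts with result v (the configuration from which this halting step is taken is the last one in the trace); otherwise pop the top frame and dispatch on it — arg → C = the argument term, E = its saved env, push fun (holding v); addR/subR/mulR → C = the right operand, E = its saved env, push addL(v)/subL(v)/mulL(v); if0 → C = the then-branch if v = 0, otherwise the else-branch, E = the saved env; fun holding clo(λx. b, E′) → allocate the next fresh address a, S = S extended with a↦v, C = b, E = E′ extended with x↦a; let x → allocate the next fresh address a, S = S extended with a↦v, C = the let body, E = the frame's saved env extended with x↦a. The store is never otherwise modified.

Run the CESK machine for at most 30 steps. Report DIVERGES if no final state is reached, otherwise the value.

t=0: ⟨C=(let u = ((λu. 3) 5) in (u * 3)); E=∅; S=∅; K=∅⟩
t=1: ⟨C=((λu. 3) 5); E=∅; S=∅; K=[let u]⟩
t=2: ⟨C=(λu. 3); E=∅; S=∅; K=[arg :: let u]⟩
t=3: ⟨C=5; E=∅; S=∅; K=[fun :: let u]⟩
t=4: ⟨C=3; E={u↦0}; S={0↦5}; K=[let u]⟩
t=5: ⟨C=(u * 3); E={u↦1}; S={0↦5, 1↦3}; K=∅⟩
t=6: ⟨C=u; E={u↦1}; S={0↦5, 1↦3}; K=[mulR]⟩
t=7: ⟨C=3; E={u↦1}; S={0↦5, 1↦3}; K=[mulL(3)]⟩
→ final value 9

Answer: 9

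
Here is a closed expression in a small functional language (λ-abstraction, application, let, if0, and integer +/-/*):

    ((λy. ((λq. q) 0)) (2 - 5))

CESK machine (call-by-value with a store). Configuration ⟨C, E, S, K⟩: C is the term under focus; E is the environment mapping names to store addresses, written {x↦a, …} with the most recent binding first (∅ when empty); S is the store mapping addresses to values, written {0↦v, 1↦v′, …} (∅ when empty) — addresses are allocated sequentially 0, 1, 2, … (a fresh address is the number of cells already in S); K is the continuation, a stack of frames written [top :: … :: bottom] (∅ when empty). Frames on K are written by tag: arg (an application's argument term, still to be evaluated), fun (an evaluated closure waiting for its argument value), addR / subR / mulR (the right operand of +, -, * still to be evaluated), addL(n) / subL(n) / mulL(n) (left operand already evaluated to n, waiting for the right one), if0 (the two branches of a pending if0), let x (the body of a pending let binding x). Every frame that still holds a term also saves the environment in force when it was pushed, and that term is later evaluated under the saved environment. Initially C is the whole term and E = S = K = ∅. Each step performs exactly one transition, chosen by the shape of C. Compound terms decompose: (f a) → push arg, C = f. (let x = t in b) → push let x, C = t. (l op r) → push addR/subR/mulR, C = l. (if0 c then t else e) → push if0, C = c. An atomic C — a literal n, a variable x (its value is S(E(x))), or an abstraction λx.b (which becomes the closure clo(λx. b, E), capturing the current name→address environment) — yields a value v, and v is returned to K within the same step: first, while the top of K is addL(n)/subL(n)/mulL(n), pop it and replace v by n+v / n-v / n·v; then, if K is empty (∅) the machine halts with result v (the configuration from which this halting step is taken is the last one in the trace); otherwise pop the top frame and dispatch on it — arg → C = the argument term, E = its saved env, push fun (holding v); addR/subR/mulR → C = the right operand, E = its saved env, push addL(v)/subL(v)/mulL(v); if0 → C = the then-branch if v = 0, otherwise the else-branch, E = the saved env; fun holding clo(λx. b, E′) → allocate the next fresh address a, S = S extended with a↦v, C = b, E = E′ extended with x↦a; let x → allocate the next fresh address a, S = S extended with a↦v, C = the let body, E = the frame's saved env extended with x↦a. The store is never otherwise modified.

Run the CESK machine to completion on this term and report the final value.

t=0: [C=((λy. ((λq. q) 0)) (2 - 5)) | E=∅ | S=∅ | K=∅]
t=1: [C=(λy. ((λq. q) 0)) | E=∅ | S=∅ | K=[arg]]
t=2: [C=(2 - 5) | E=∅ | S=∅ | K=[fun]]
t=3: [C=2 | E=∅ | S=∅ | K=[subR :: fun]]
t=4: [C=5 | E=∅ | S=∅ | K=[subL(2) :: fun]]
t=5: [C=((λq. q) 0) | E={y↦0} | S={0↦-3} | K=∅]
t=6: [C=(λq. q) | E={y↦0} | S={0↦-3} | K=[arg]]
t=7: [C=0 | E={y↦0} | S={0↦-3} | K=[fun]]
t=8: [C=q | E={q↦1, y↦0} | S={0↦-3, 1↦0} | K=∅]
→ final value 0

Answer: 0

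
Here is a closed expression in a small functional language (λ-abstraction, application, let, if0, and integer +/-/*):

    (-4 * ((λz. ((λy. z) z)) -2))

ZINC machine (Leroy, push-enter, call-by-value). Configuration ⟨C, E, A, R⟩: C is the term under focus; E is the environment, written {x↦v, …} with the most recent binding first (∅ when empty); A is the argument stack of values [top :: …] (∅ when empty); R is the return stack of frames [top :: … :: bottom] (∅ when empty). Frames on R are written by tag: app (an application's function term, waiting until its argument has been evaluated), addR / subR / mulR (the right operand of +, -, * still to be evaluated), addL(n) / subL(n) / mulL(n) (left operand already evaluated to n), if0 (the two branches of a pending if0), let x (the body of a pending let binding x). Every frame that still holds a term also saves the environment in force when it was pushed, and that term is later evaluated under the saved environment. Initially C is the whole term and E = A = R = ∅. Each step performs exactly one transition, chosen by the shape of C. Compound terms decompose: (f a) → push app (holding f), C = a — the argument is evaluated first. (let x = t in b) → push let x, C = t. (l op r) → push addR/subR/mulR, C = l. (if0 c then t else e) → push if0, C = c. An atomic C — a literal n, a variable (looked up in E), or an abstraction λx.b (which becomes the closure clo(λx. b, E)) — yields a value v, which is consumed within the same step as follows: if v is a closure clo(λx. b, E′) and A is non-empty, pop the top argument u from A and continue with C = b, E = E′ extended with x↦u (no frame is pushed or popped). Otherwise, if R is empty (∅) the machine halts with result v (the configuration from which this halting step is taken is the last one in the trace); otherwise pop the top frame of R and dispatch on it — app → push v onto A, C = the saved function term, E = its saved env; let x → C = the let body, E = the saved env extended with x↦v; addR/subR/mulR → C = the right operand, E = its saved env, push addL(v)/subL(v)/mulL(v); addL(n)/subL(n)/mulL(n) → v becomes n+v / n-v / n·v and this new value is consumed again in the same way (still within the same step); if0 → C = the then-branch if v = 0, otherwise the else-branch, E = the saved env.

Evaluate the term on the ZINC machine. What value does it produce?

t=0: ⟨C=(-4 * ((λz. ((λy. z) z)) -2)); E=∅; A=∅; R=∅⟩
t=1: ⟨C=-4; E=∅; A=∅; R=[mulR]⟩
t=2: ⟨C=((λz. ((λy. z) z)) -2); E=∅; A=∅; R=[mulL(-4)]⟩
t=3: ⟨C=-2; E=∅; A=∅; R=[app :: mulL(-4)]⟩
t=4: ⟨C=(λz. ((λy. z) z)); E=∅; A=[-2]; R=[mulL(-4)]⟩
t=5: ⟨C=((λy. z) z); E={z↦-2}; A=∅; R=[mulL(-4)]⟩
t=6: ⟨C=z; E={z↦-2}; A=∅; R=[app :: mulL(-4)]⟩
t=7: ⟨C=(λy. z); E={z↦-2}; A=[-2]; R=[mulL(-4)]⟩
t=8: ⟨C=z; E={y↦-2, z↦-2}; A=∅; R=[mulL(-4)]⟩
→ final value 8

Answer: 8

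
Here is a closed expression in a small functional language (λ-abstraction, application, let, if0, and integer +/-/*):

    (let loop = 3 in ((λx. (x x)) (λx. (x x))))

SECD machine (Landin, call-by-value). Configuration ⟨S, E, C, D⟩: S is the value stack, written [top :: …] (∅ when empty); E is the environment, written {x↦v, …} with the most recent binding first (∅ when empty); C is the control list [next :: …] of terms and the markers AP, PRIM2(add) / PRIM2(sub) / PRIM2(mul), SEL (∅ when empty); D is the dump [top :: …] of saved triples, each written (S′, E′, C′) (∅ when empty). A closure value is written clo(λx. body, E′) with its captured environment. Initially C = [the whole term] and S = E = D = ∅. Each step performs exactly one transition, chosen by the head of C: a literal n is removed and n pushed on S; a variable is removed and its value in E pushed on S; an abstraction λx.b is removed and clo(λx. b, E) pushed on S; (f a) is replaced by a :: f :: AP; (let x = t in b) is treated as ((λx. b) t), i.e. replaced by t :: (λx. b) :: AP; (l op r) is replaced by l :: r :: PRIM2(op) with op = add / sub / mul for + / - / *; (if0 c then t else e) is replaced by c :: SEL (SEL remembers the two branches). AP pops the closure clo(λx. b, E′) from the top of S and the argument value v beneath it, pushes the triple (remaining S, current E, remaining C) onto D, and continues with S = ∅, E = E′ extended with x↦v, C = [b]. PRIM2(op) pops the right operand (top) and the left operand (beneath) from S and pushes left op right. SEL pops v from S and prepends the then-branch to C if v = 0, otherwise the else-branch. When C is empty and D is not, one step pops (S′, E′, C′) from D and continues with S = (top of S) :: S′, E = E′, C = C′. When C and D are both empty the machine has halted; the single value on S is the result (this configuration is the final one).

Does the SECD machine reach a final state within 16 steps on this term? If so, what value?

Answer: DIVERGES (no final state within 16 steps)

Derivation:
[0] [S=∅ | E=∅ | C=[(let loop = 3 in ((λx. (x x)) (λx. (x x))))] | D=∅]
[1] [S=∅ | E=∅ | C=[3 :: (λloop. ((λx. (x x)) (λx. (x x)))) :: AP] | D=∅]
[2] [S=[3] | E=∅ | C=[(λloop. ((λx. (x x)) (λx. (x x)))) :: AP] | D=∅]
[3] [S=[clo(λloop. ((λx. (x x)) (λx. (x x))), ∅) :: 3] | E=∅ | C=[AP] | D=∅]
[4] [S=∅ | E={loop↦3} | C=[((λx. (x x)) (λx. (x x)))] | D=[(∅, ∅, ∅)]]
[5] [S=∅ | E={loop↦3} | C=[(λx. (x x)) :: (λx. (x x)) :: AP] | D=[(∅, ∅, ∅)]]
[6] [S=[clo(λx. (x x), {loop↦3})] | E={loop↦3} | C=[(λx. (x x)) :: AP] | D=[(∅, ∅, ∅)]]
[7] [S=[clo(λx. (x x), {loop↦3}) :: clo(λx. (x x), {loop↦3})] | E={loop↦3} | C=[AP] | D=[(∅, ∅, ∅)]]
[8] [S=∅ | E={x↦clo(λx. (x x), {loop↦3}), loop↦3} | C=[(x x)] | D=[(∅, {loop↦3}, ∅) :: (∅, ∅, ∅)]]
[9] [S=∅ | E={x↦clo(λx. (x x), {loop↦3}), loop↦3} | C=[x :: x :: AP] | D=[(∅, {loop↦3}, ∅) :: (∅, ∅, ∅)]]
[10] [S=[clo(λx. (x x), {loop↦3})] | E={x↦clo(λx. (x x), {loop↦3}), loop↦3} | C=[x :: AP] | D=[(∅, {loop↦3}, ∅) :: (∅, ∅, ∅)]]
[11] [S=[clo(λx. (x x), {loop↦3}) :: clo(λx. (x x), {loop↦3})] | E={x↦clo(λx. (x x), {loop↦3}), loop↦3} | C=[AP] | D=[(∅, {loop↦3}, ∅) :: (∅, ∅, ∅)]]
[12] [S=∅ | E={x↦clo(λx. (x x), {loop↦3}), loop↦3} | C=[(x x)] | D=[(∅, {x↦clo(λx. (x x), {loop↦3}), loop↦3}, ∅) :: (∅, {loop↦3}, ∅) :: (∅, ∅, ∅)]]
[13] [S=∅ | E={x↦clo(λx. (x x), {loop↦3}), loop↦3} | C=[x :: x :: AP] | D=[(∅, {x↦clo(λx. (x x), {loop↦3}), loop↦3}, ∅) :: (∅, {loop↦3}, ∅) :: (∅, ∅, ∅)]]
[14] [S=[clo(λx. (x x), {loop↦3})] | E={x↦clo(λx. (x x), {loop↦3}), loop↦3} | C=[x :: AP] | D=[(∅, {x↦clo(λx. (x x), {loop↦3}), loop↦3}, ∅) :: (∅, {loop↦3}, ∅) :: (∅, ∅, ∅)]]
[15] [S=[clo(λx. (x x), {loop↦3}) :: clo(λx. (x x), {loop↦3})] | E={x↦clo(λx. (x x), {loop↦3}), loop↦3} | C=[AP] | D=[(∅, {x↦clo(λx. (x x), {loop↦3}), loop↦3}, ∅) :: (∅, {loop↦3}, ∅) :: (∅, ∅, ∅)]]
[16] [S=∅ | E={x↦clo(λx. (x x), {loop↦3}), loop↦3} | C=[(x x)] | D=[(∅, {x↦clo(λx. (x x), {loop↦3}), loop↦3}, ∅) :: (∅, {x↦clo(λx. (x x), {loop↦3}), loop↦3}, ∅) :: (∅, {loop↦3}, ∅) :: (∅, ∅, ∅)]]
→ 16 transitions taken and the configuration is still not final: no result within 16 steps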